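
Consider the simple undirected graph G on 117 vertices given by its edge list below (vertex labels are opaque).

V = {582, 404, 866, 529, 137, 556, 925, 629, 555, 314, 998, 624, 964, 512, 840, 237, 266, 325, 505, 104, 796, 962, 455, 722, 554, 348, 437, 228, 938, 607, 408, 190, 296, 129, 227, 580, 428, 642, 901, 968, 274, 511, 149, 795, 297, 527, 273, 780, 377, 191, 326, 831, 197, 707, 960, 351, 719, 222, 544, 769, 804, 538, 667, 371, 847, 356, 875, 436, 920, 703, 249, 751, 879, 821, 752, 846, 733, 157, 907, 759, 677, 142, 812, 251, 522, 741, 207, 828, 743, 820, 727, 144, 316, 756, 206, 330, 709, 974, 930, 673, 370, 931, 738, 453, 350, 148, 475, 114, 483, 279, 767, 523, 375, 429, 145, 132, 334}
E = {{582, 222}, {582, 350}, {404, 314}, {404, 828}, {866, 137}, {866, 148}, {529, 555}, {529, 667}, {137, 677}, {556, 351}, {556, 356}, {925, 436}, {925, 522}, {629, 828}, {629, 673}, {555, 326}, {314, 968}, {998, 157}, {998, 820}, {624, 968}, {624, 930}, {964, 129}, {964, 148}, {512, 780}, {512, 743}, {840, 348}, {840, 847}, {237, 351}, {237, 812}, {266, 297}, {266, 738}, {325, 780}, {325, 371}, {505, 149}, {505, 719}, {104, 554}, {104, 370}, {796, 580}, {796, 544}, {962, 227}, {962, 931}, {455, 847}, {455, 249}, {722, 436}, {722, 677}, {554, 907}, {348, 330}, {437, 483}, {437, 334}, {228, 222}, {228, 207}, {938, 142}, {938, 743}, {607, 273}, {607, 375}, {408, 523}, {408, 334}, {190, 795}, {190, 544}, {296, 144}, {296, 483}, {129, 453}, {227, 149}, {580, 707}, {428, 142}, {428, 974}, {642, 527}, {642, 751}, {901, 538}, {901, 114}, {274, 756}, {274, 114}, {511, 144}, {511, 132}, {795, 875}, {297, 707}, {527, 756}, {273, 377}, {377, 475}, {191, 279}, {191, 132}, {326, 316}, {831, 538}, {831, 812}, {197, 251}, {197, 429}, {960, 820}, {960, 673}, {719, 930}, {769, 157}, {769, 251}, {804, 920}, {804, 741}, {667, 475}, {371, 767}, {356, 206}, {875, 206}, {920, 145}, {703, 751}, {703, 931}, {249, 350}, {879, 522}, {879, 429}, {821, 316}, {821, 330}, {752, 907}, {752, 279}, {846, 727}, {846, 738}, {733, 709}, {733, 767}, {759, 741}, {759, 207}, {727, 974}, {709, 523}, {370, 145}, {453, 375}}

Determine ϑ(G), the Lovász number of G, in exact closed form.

117*cos(pi/117)/(cos(pi/117) + 1)

N(554) = {104, 907}, |N(554)| = 2.
Vertex 296 has 2 neighbors: 144, 483.
deg(429) = 2; N(429) = {197, 879}.
N(998) = {157, 820}, |N(998)| = 2.
G on 117 vertices is 2-regular; this is C_{117}, the 117-cycle.
A has 59 distinct eigenvalues ≈ [2.0, 1.9971, 1.9885, 1.9741, 1.954, 1.9283, 1.8971, 1.8603, 1.8182, 1.7709, 1.7185, 1.6611, 1.5989, 1.5321, 1.4609, 1.3854, 1.306, 1.2228, 1.1361, 1.0461, 0.9531, 0.8574, 0.7592, 0.6587, 0.5564, 0.4525, 0.3473, 0.2411, 0.1342, 0.0269, -0.0805, -0.1877, -0.2943, -0.4001, -0.5047, -0.6078, -0.7092, -0.8086, -0.9056, -1.0, -1.0915, -1.1799, -1.2649, -1.3462, -1.4237, -1.497, -1.5661, -1.6306, -1.6904, -1.7453, -1.7952, -1.84, -1.8794, -1.9134, -1.9419, -1.9648, -1.982, -1.9935, -1.9993].
λ_max=2, λ_min=-2*cos(pi/117); ϑ = −117·λ_min/(λ_max−λ_min) = 117*cos(pi/117)/(cos(pi/117) + 1).
ϑ(G) ≈ 58.4895.
Check 58 ≤ 117*cos(pi/117)/(cos(pi/117) + 1) ≤ 59: both strict.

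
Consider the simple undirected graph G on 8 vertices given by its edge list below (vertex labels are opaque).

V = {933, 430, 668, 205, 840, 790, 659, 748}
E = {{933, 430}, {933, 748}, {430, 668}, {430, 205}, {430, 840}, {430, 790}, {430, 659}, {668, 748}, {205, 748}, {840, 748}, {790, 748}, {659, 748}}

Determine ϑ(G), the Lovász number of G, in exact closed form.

deg(748) = 6; N(748) = {933, 668, 205, 840, 790, 659}.
deg(205) = 2; N(205) = {430, 748}.
Vertex 933 has 2 neighbors: 430, 748.
Vertex 840 has 2 neighbors: 430, 748.
Complete 2-partite, parts [6, 2]: perfect, ϑ = α = 6.
≈ 6.000000 (to 6 d.p.).
Check 6 ≤ 6 ≤ 6: collapsed.

6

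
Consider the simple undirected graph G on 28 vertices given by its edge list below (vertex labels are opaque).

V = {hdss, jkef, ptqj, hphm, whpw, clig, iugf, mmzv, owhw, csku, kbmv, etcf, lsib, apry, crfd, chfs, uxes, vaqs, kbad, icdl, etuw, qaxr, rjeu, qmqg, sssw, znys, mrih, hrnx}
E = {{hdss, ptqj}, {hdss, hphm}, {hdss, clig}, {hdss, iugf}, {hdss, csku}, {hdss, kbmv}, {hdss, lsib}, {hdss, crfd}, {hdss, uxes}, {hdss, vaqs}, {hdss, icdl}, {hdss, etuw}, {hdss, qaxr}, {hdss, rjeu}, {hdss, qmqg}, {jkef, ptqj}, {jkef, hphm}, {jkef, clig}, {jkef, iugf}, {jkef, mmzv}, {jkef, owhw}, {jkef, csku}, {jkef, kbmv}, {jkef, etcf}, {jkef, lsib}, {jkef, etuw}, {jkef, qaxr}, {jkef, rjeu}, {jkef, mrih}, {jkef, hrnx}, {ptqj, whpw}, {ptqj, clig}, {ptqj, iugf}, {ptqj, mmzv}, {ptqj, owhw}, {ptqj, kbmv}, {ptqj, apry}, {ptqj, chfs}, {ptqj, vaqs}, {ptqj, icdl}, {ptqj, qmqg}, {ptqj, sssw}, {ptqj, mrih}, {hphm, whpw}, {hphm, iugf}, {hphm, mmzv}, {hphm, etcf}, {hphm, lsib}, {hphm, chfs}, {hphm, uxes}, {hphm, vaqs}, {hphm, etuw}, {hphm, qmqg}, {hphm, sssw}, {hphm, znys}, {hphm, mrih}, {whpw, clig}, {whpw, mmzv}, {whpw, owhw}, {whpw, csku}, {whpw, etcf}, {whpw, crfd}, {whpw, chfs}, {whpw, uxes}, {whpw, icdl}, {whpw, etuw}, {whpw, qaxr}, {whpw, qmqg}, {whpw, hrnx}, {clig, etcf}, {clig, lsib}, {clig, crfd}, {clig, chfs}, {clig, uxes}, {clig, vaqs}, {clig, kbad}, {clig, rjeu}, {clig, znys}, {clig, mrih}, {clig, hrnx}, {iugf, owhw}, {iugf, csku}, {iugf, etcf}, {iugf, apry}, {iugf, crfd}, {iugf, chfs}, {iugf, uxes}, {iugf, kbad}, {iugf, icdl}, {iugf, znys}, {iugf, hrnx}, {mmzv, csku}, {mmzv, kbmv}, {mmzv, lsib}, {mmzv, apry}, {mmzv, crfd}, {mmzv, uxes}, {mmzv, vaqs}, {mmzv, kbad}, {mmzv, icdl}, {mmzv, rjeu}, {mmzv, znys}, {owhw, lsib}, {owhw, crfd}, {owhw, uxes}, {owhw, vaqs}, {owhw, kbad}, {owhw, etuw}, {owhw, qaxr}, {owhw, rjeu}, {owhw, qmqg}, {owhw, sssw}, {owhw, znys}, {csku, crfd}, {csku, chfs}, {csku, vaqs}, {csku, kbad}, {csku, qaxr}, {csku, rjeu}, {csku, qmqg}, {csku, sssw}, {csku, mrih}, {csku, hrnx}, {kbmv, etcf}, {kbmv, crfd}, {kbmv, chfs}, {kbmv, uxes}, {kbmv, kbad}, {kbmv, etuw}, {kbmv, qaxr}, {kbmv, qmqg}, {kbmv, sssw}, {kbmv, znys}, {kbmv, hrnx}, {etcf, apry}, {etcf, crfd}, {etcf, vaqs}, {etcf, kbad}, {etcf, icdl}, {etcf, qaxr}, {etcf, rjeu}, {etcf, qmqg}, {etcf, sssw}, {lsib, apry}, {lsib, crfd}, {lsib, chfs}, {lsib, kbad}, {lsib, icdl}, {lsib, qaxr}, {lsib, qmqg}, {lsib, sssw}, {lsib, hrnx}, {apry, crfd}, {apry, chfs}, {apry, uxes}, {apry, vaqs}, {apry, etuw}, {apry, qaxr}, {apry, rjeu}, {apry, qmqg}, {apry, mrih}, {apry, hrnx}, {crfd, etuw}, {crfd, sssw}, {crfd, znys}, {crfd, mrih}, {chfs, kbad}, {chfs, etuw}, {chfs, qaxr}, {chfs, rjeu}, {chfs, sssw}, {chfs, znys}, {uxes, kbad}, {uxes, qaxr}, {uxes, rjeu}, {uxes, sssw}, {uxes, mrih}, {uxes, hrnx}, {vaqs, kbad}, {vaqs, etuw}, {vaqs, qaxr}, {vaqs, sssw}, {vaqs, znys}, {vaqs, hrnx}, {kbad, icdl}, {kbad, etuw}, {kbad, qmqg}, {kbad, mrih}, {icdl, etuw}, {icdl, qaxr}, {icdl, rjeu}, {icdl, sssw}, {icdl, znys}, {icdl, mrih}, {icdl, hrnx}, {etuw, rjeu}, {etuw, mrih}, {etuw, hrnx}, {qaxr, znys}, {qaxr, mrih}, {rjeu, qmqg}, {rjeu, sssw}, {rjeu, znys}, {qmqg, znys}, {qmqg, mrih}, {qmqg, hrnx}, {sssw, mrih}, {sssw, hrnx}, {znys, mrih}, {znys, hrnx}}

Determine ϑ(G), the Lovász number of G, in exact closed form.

7

deg(hrnx) = 15; N(hrnx) = {jkef, whpw, clig, iugf, csku, kbmv, lsib, apry, uxes, vaqs, icdl, etuw, qmqg, sssw, znys}.
deg(clig) = 15; N(clig) = {hdss, jkef, ptqj, whpw, etcf, lsib, crfd, chfs, uxes, vaqs, kbad, rjeu, znys, mrih, hrnx}.
Vertex rjeu has 15 neighbors: hdss, jkef, clig, mmzv, owhw, csku, etcf, apry, chfs, uxes, icdl, etuw, qmqg, sssw, znys.
deg(etcf) = 15; N(etcf) = {jkef, hphm, whpw, clig, iugf, kbmv, apry, crfd, vaqs, kbad, icdl, qaxr, rjeu, qmqg, sssw}.
28-vertex 15-regular graph: Kneser K(8,2) on C(8,2)=28 vertices.
Distinct eigenvalues (to 5 d.p.): [15.0, 1.0, -5.0].
ϑ = −N·λ_min/(λ_max−λ_min) = −28·(-5)/(15−(-5)) = 7.
ϑ(G) ≈ 7.000000.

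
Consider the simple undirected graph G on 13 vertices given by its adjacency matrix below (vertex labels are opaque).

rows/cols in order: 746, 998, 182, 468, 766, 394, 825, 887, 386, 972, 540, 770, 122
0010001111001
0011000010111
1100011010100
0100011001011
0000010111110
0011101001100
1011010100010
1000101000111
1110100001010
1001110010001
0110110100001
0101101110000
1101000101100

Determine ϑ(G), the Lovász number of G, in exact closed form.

sqrt(13)

N(887) = {746, 766, 825, 540, 770, 122}, |N(887)| = 6.
N(825) = {746, 182, 468, 394, 887, 770}, |N(825)| = 6.
N(766) = {394, 887, 386, 972, 540, 770}, |N(766)| = 6.
deg(972) = 6; N(972) = {746, 468, 766, 394, 386, 122}.
13-vertex 6-regular graph: strongly regular (13,6,2,3).
A has 3 distinct eigenvalues ≈ [6.0, 1.30278, -2.30278].
−13·(-sqrt(13)/2 - 1/2) / ((6)−(-sqrt(13)/2 - 1/2)) = sqrt(13) = ϑ(G).
= 3.6056… (decimal).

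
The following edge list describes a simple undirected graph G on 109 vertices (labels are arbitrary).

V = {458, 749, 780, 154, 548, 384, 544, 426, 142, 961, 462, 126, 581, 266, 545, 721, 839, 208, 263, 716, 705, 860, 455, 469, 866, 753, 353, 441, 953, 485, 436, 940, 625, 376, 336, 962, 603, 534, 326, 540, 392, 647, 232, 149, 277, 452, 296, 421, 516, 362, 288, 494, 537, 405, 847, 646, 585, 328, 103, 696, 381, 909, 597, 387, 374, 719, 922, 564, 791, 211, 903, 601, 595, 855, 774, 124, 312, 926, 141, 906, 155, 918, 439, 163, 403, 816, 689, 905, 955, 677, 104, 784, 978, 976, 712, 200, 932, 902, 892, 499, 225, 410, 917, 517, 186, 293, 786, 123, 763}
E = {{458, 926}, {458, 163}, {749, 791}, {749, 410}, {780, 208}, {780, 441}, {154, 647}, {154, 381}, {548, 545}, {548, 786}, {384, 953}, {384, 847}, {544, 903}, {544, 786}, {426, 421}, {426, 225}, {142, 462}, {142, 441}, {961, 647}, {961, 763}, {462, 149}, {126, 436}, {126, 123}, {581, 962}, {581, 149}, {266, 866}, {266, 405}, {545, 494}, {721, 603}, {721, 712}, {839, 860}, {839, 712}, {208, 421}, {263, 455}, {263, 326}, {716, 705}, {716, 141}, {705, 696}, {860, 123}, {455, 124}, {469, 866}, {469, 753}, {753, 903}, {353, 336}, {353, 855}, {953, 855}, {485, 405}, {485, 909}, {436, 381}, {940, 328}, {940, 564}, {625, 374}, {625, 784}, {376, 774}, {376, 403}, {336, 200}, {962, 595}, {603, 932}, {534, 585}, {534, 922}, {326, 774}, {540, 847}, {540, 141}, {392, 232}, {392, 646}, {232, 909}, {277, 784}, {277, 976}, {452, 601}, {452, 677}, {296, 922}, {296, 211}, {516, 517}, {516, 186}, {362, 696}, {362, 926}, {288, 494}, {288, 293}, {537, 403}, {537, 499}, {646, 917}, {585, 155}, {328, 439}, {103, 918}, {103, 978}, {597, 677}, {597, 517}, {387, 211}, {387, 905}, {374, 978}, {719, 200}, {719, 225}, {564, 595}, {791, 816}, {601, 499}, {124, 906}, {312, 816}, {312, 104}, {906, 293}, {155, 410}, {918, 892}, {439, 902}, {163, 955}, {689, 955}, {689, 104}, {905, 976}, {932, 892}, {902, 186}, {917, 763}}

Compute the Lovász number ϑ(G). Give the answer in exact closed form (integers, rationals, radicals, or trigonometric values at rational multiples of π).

deg(458) = 2; N(458) = {926, 163}.
N(763) = {961, 917}, |N(763)| = 2.
Vertex 540 has 2 neighbors: 847, 141.
N(124) = {455, 906}, |N(124)| = 2.
G on 109 vertices is 2-regular; connected 2-regular on 109 ⇒ C_{109}.
The 55 distinct eigenvalues: [2.0, 1.996678, 1.986723, 1.970169, 1.94707, 1.917503, 1.881566, 1.839379, 1.791082, 1.736834, 1.676818, 1.611231, 1.540291, 1.464235, 1.383315, 1.2978, 1.207973, 1.114134, 1.016594, 0.915677, 0.811718, 0.705062, 0.596064, 0.485087, 0.372497, 0.258671, 0.143985, 0.028821, -0.086439, -0.201412, -0.315715, -0.42897, -0.5408, -0.650834, -0.758705, -0.864056, -0.966537, -1.065807, -1.161536, -1.253407, -1.341115, -1.424367, -1.502888, -1.576416, -1.644707, -1.707535, -1.764691, -1.815985, -1.861246, -1.900324, -1.933089, -1.959433, -1.979268, -1.992528, -1.999169].
−109·(-2*cos(pi/109)) / ((2)−(-2*cos(pi/109))) = 109*cos(pi/109)/(cos(pi/109) + 1) = ϑ(G).
Numerically 54.488680.
Sandwich: α(G)=54 ≤ ϑ(G)=109*cos(pi/109)/(cos(pi/109) + 1) ≤ χ(Ḡ)=55 (both strict).

109*cos(pi/109)/(cos(pi/109) + 1)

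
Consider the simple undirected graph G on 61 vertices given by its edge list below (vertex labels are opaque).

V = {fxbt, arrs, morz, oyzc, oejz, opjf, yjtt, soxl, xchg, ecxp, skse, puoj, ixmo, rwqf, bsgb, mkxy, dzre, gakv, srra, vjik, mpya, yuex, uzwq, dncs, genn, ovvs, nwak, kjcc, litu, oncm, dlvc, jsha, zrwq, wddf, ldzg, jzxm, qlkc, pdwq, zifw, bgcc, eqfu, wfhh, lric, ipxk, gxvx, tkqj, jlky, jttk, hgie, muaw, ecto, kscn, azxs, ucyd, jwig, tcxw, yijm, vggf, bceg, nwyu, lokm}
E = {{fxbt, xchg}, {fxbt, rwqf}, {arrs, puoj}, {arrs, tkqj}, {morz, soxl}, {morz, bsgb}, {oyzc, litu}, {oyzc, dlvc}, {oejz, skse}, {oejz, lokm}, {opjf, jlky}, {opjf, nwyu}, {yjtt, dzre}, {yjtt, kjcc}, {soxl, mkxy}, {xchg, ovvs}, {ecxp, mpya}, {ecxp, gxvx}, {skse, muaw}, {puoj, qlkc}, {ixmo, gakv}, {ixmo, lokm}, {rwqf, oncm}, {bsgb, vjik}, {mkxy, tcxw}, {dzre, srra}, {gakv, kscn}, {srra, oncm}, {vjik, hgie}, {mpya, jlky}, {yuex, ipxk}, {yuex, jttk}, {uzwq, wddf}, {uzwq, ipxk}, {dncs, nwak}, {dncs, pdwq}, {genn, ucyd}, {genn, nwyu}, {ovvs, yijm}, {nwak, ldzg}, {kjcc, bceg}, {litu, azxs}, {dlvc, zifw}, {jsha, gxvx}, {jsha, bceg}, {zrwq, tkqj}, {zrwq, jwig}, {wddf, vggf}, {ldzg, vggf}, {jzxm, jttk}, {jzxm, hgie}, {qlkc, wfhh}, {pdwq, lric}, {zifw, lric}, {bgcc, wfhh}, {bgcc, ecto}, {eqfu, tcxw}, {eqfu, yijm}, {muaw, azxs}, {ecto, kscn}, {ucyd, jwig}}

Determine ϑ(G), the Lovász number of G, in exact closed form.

N(bgcc) = {wfhh, ecto}, |N(bgcc)| = 2.
deg(wddf) = 2; N(wddf) = {uzwq, vggf}.
N(mpya) = {ecxp, jlky}, |N(mpya)| = 2.
Vertex bsgb has 2 neighbors: morz, vjik.
Every vertex has degree 2 (N=61); a single 61-cycle (edge-transitive).
A has 31 distinct eigenvalues ≈ [2.0, 1.989, 1.958, 1.905, 1.833, 1.741, 1.63, 1.502, 1.359, 1.2, 1.03, 0.848, 0.657, 0.459, 0.257, 0.051, -0.154, -0.359, -0.559, -0.753, -0.94, -1.116, -1.281, -1.432, -1.568, -1.688, -1.789, -1.871, -1.934, -1.976, -1.997].
With N=61: ϑ(G) = 61·(-(-1)*2*cos(pi/61))/(2−(-2*cos(pi/61))) = 61*cos(pi/61)/(cos(pi/61) + 1).
≈ 30.4797665 (to 7 d.p.).
Lovász sandwich 30 ≤ 61*cos(pi/61)/(cos(pi/61) + 1) ≤ 31: both strict.

61*cos(pi/61)/(cos(pi/61) + 1)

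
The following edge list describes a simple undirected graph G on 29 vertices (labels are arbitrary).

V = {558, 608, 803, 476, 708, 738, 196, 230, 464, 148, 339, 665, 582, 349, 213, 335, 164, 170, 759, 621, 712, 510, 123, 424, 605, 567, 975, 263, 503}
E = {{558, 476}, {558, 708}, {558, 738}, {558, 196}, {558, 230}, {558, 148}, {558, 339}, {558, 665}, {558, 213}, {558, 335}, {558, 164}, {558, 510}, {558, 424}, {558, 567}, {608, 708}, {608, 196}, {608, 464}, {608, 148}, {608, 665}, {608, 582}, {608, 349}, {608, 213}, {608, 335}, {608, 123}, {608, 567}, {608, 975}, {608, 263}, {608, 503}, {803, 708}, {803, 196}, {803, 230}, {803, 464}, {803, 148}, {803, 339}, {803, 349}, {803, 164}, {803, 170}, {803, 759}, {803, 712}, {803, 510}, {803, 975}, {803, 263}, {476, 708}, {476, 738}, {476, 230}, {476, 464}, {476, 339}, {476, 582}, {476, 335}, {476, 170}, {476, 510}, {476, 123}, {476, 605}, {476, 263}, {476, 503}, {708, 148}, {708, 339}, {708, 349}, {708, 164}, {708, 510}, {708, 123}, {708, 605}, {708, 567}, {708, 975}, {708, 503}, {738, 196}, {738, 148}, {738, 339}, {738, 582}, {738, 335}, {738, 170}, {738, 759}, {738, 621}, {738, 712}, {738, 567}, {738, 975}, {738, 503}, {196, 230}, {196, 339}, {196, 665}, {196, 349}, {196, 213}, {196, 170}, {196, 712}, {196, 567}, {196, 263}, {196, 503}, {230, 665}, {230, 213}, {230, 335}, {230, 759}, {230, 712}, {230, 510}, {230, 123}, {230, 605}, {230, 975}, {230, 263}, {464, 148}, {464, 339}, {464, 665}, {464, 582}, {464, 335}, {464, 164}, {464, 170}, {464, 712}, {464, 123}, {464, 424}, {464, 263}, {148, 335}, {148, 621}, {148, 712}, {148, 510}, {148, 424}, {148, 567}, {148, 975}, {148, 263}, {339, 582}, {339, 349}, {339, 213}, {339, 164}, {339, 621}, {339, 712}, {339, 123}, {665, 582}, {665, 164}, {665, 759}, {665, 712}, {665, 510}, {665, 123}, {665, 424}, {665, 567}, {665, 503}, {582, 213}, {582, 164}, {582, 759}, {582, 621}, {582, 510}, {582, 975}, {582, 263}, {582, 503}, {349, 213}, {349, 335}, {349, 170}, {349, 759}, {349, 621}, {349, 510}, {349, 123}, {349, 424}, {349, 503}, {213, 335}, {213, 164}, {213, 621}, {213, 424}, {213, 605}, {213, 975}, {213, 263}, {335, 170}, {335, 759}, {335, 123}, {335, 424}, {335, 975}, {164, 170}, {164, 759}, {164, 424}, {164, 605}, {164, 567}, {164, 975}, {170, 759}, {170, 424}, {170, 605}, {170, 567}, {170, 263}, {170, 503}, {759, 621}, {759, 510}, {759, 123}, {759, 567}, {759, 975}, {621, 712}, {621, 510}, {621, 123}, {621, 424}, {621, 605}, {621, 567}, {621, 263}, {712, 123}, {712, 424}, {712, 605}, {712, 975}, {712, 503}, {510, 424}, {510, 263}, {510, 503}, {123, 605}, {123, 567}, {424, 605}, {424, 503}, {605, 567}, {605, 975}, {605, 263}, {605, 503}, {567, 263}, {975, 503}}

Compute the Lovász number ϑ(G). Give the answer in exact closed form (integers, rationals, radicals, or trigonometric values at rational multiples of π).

sqrt(29)

N(196) = {558, 608, 803, 738, 230, 339, 665, 349, 213, 170, 712, 567, 263, 503}, |N(196)| = 14.
Vertex 803 has 14 neighbors: 708, 196, 230, 464, 148, 339, 349, 164, 170, 759, 712, 510, 975, 263.
deg(349) = 14; N(349) = {608, 803, 708, 196, 339, 213, 335, 170, 759, 621, 510, 123, 424, 503}.
Vertex 665 has 14 neighbors: 558, 608, 196, 230, 464, 582, 164, 759, 712, 510, 123, 424, 567, 503.
Regular of degree 14 on 29 vertices: SR(29,14,6,7) — a Paley graph.
Distinct eigenvalues (to 6 d.p.): [14.0, 2.192582, -3.192582].
Lovász: ϑ = −29(-sqrt(29)/2 - 1/2)/(14+-(-sqrt(29)/2 - 1/2)) = sqrt(29).
≈ 5.38516 (to 5 d.p.).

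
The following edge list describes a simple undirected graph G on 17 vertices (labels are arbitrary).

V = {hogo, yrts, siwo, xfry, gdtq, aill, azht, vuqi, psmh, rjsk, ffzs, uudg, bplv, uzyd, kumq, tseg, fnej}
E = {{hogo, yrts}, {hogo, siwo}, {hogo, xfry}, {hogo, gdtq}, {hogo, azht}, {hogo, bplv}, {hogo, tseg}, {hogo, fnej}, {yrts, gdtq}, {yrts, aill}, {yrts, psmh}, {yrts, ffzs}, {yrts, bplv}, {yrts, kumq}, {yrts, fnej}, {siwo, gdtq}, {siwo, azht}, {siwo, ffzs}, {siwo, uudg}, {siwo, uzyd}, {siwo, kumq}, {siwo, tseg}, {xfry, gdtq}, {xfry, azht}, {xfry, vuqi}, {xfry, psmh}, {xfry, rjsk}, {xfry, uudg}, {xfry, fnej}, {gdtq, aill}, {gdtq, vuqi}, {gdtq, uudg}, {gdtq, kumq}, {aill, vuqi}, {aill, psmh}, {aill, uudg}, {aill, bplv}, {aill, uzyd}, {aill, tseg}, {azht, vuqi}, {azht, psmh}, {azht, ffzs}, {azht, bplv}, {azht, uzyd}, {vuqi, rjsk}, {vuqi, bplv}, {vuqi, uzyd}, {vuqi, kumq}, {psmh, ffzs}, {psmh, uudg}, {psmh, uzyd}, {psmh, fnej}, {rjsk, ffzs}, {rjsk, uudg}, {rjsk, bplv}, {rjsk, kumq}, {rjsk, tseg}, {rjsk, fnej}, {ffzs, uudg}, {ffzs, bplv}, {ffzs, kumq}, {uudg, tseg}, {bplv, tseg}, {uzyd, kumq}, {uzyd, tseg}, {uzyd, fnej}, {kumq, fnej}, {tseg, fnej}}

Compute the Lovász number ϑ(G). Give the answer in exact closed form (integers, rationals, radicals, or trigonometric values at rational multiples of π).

sqrt(17)

deg(hogo) = 8; N(hogo) = {yrts, siwo, xfry, gdtq, azht, bplv, tseg, fnej}.
deg(yrts) = 8; N(yrts) = {hogo, gdtq, aill, psmh, ffzs, bplv, kumq, fnej}.
N(uudg) = {siwo, xfry, gdtq, aill, psmh, rjsk, ffzs, tseg}, |N(uudg)| = 8.
N(uzyd) = {siwo, aill, azht, vuqi, psmh, kumq, tseg, fnej}, |N(uzyd)| = 8.
deg(v) = 8 for all v (|V|=17); Paley(17): SR with (k,λ,μ)=(8,3,4).
The 3 distinct eigenvalues: [8.0, 1.562, -2.562].
λ_max=8, λ_min=-sqrt(17)/2 - 1/2; ϑ = −17·λ_min/(λ_max−λ_min) = sqrt(17).
= 4.123105626… (decimal).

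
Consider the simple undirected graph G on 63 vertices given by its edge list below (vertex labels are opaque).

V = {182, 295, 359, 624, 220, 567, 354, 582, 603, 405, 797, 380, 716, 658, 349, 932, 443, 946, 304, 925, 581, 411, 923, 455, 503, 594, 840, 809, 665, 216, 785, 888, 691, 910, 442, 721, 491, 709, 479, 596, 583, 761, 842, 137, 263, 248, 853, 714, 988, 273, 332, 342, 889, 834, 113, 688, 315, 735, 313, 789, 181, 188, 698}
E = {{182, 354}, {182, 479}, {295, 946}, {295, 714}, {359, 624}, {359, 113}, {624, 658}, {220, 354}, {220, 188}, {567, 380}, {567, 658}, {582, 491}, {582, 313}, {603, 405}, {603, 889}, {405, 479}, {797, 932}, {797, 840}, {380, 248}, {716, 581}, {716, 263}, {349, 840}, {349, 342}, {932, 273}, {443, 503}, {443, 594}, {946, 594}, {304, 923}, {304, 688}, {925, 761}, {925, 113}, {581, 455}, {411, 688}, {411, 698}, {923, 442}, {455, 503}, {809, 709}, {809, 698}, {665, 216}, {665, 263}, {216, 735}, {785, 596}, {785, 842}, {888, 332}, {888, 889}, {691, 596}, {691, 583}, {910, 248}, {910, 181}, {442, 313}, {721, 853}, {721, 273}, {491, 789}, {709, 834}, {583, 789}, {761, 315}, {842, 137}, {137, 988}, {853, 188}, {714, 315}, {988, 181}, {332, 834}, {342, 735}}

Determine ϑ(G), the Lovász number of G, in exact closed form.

Vertex 263 has 2 neighbors: 716, 665.
Vertex 698 has 2 neighbors: 411, 809.
deg(182) = 2; N(182) = {354, 479}.
deg(716) = 2; N(716) = {581, 263}.
Regular of degree 2 on 63 vertices: the odd cycle C_{63}.
Distinct eigenvalues (to 6 d.p.): [2.0, 1.990062, 1.960345, 1.911146, 1.842952, 1.756443, 1.652478, 1.532089, 1.396474, 1.24698, 1.085093, 0.912421, 0.730682, 0.541681, 0.347296, 0.14946, -0.049861, -0.248687, -0.445042, -0.636973, -0.822574, -1.0, -1.167487, -1.323372, -1.466104, -1.594265, -1.706582, -1.801938, -1.879385, -1.938155, -1.977662, -1.997514].
−63·(-2*cos(pi/63)) / ((2)−(-2*cos(pi/63))) = 63*cos(pi/63)/(cos(pi/63) + 1) = ϑ(G).
≈ 31.480409333 (to 9 d.p.).
Check 31 ≤ 63*cos(pi/63)/(cos(pi/63) + 1) ≤ 32: both strict.

63*cos(pi/63)/(cos(pi/63) + 1)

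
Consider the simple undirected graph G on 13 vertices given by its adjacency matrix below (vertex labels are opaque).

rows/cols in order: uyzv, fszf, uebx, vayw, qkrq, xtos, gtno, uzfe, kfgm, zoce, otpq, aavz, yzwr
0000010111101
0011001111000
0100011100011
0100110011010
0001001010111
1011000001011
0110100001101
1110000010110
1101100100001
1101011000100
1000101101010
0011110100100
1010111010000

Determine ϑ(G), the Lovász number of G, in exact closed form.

Vertex uebx has 6 neighbors: fszf, xtos, gtno, uzfe, aavz, yzwr.
Vertex kfgm has 6 neighbors: uyzv, fszf, vayw, qkrq, uzfe, yzwr.
N(qkrq) = {vayw, gtno, kfgm, otpq, aavz, yzwr}, |N(qkrq)| = 6.
Vertex xtos has 6 neighbors: uyzv, uebx, vayw, zoce, aavz, yzwr.
13-vertex 6-regular graph: Paley(13): SR with (k,λ,μ)=(6,2,3).
spec(A) ≈ [6.0, 1.3028, -2.3028] (distinct, 4 d.p.).
−13·(-sqrt(13)/2 - 1/2) / ((6)−(-sqrt(13)/2 - 1/2)) = sqrt(13) = ϑ(G).
≈ 3.6056 (to 4 d.p.).

sqrt(13)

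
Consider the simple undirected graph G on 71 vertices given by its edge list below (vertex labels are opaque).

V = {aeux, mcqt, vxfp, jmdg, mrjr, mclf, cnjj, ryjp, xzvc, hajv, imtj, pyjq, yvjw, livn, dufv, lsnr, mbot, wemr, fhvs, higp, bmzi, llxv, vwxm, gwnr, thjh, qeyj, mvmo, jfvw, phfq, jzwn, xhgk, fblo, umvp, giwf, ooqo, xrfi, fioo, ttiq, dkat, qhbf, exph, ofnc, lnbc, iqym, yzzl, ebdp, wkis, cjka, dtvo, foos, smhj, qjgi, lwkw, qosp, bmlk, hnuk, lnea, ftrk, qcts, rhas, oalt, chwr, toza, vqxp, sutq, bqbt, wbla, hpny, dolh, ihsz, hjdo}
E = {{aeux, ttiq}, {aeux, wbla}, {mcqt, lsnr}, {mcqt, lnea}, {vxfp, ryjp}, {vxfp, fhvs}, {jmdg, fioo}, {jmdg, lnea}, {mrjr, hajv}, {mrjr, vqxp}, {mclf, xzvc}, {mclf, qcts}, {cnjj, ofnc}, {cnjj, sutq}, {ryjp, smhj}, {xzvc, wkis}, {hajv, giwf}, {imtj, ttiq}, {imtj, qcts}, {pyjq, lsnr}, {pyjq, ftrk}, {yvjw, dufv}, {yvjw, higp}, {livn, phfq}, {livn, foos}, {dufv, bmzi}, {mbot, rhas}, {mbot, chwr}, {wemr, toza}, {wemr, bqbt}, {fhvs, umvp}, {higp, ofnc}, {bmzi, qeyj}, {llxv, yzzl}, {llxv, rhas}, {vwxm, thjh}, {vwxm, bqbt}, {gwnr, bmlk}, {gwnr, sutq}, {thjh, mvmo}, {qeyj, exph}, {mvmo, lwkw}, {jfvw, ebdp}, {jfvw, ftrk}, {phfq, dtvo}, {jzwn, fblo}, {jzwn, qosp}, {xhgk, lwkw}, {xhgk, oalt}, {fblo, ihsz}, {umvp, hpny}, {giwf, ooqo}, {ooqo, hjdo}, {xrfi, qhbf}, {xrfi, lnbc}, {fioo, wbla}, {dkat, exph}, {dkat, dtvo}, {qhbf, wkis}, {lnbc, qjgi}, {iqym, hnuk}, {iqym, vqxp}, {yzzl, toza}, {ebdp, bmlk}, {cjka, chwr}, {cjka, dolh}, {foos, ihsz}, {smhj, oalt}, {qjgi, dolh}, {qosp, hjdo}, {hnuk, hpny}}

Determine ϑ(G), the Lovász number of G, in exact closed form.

71*cos(pi/71)/(cos(pi/71) + 1)

N(dolh) = {cjka, qjgi}, |N(dolh)| = 2.
deg(aeux) = 2; N(aeux) = {ttiq, wbla}.
deg(toza) = 2; N(toza) = {wemr, yzzl}.
deg(xrfi) = 2; N(xrfi) = {qhbf, lnbc}.
2-regular, N=71; a single 71-cycle (edge-transitive).
spec(A) ≈ [2.0, 1.992174, 1.968756, 1.92993, 1.876, 1.807387, 1.724629, 1.628374, 1.519374, 1.398483, 1.266648, 1.124899, 0.974346, 0.816167, 0.651601, 0.481935, 0.308498, 0.132646, -0.044244, -0.220788, -0.395604, -0.567324, -0.734603, -0.896134, -1.05065, -1.196945, -1.333871, -1.460358, -1.575416, -1.678144, -1.767738, -1.843498, -1.904829, -1.951253, -1.982405, -1.998042] (distinct, 6 d.p.).
−71·(-2*cos(pi/71)) / ((2)−(-2*cos(pi/71))) = 71*cos(pi/71)/(cos(pi/71) + 1) = ϑ(G).
ϑ(G) ≈ 35.48261826.
Check 35 ≤ 71*cos(pi/71)/(cos(pi/71) + 1) ≤ 36: both strict.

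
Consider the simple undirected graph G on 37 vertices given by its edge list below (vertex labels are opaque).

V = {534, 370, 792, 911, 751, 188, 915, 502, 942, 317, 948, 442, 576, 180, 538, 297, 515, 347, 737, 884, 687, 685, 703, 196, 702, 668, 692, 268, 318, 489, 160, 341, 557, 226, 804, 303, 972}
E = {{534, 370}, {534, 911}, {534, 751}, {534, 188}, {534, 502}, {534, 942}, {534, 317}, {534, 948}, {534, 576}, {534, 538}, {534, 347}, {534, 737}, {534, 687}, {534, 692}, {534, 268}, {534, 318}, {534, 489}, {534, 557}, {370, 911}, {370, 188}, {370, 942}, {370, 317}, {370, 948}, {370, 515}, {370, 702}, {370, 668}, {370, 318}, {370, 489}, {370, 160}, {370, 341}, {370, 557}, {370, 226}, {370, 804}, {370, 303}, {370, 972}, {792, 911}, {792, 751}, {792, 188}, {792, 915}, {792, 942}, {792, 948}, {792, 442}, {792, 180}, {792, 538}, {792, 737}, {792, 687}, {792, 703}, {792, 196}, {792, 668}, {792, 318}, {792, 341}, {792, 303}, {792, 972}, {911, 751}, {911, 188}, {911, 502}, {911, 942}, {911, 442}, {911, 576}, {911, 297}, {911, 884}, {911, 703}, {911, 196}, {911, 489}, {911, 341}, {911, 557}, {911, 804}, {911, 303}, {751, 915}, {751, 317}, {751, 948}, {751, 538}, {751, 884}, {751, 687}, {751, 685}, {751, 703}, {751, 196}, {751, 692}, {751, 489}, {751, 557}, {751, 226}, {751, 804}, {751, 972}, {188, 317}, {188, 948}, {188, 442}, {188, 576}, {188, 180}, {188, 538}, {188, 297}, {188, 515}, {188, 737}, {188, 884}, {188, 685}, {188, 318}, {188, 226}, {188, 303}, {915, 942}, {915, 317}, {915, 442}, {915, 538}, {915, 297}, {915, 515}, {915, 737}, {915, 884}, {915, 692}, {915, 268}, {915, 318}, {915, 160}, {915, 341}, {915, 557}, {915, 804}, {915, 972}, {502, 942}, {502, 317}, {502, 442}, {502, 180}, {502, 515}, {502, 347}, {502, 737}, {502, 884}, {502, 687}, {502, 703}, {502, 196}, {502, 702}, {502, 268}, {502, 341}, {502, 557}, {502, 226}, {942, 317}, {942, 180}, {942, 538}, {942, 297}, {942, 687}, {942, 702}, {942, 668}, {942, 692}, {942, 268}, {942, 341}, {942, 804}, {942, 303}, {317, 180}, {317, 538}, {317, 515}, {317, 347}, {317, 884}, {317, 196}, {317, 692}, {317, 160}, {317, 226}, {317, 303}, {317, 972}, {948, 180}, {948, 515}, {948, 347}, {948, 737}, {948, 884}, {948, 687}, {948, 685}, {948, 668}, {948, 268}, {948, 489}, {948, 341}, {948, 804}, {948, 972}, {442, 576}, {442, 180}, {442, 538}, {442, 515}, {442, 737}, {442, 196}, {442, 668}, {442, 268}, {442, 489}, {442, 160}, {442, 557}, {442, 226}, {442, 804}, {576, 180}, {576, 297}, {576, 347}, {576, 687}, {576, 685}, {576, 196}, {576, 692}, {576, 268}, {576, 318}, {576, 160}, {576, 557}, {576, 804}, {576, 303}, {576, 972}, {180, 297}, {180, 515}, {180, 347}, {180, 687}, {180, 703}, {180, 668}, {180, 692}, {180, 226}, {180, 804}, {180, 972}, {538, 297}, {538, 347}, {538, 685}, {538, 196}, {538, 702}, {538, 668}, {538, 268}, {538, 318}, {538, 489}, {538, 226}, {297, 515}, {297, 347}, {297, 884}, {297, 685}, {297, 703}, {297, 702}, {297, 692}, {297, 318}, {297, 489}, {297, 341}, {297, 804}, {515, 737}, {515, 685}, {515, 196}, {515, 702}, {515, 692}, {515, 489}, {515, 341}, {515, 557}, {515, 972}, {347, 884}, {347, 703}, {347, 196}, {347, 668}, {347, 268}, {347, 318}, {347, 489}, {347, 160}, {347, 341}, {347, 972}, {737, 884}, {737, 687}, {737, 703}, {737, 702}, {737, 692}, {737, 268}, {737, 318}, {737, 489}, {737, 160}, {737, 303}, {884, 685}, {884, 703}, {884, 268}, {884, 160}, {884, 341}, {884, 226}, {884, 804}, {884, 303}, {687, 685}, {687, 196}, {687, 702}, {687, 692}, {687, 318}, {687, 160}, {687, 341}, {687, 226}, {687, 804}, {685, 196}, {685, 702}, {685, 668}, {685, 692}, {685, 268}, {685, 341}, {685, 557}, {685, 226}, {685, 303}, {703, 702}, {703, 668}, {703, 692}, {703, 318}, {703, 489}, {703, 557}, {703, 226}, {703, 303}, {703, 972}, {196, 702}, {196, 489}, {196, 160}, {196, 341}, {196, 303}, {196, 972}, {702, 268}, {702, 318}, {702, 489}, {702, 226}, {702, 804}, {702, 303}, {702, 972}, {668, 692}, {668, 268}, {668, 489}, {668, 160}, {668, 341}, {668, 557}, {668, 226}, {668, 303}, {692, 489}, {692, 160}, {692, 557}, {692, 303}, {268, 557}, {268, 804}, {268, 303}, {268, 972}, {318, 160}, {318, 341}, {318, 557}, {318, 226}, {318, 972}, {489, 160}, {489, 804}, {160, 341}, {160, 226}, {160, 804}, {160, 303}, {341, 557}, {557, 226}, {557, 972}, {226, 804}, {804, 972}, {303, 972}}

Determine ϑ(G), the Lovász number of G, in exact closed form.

Vertex 188 has 18 neighbors: 534, 370, 792, 911, 317, 948, 442, 576, 180, 538, 297, 515, 737, 884, 685, 318, 226, 303.
deg(915) = 18; N(915) = {792, 751, 942, 317, 442, 538, 297, 515, 737, 884, 692, 268, 318, 160, 341, 557, 804, 972}.
deg(196) = 18; N(196) = {792, 911, 751, 502, 317, 442, 576, 538, 515, 347, 687, 685, 702, 489, 160, 341, 303, 972}.
N(502) = {534, 911, 942, 317, 442, 180, 515, 347, 737, 884, 687, 703, 196, 702, 268, 341, 557, 226}, |N(502)| = 18.
deg(v) = 18 for all v (|V|=37); strongly regular (37,18,8,9).
spec(A) ≈ [18.0, 2.54138, -3.54138] (distinct, 5 d.p.).
With N=37: ϑ(G) = 37·(-(-sqrt(37)/2 - 1/2))/(18−(-sqrt(37)/2 - 1/2)) = sqrt(37).
= 6.08276253… (decimal).

sqrt(37)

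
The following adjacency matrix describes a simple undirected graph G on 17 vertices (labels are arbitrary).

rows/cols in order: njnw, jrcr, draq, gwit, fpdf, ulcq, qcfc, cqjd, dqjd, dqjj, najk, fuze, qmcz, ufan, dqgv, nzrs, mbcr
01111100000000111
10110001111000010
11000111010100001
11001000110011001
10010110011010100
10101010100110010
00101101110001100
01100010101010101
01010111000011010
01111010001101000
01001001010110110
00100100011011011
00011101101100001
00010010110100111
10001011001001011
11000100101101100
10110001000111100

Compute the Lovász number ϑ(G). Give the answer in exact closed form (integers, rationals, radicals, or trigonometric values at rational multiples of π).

sqrt(17)

N(gwit) = {njnw, jrcr, fpdf, dqjd, dqjj, qmcz, ufan, mbcr}, |N(gwit)| = 8.
deg(dqgv) = 8; N(dqgv) = {njnw, fpdf, qcfc, cqjd, najk, ufan, nzrs, mbcr}.
deg(dqjj) = 8; N(dqjj) = {jrcr, draq, gwit, fpdf, qcfc, najk, fuze, ufan}.
Vertex qcfc has 8 neighbors: draq, fpdf, ulcq, cqjd, dqjd, dqjj, ufan, dqgv.
G on 17 vertices is 8-regular; strongly regular (17,8,3,4).
Distinct eigenvalues (to 4 d.p.): [8.0, 1.5616, -2.5616].
With N=17: ϑ(G) = 17·(-(-sqrt(17)/2 - 1/2))/(8−(-sqrt(17)/2 - 1/2)) = sqrt(17).
Numerically 4.123105626.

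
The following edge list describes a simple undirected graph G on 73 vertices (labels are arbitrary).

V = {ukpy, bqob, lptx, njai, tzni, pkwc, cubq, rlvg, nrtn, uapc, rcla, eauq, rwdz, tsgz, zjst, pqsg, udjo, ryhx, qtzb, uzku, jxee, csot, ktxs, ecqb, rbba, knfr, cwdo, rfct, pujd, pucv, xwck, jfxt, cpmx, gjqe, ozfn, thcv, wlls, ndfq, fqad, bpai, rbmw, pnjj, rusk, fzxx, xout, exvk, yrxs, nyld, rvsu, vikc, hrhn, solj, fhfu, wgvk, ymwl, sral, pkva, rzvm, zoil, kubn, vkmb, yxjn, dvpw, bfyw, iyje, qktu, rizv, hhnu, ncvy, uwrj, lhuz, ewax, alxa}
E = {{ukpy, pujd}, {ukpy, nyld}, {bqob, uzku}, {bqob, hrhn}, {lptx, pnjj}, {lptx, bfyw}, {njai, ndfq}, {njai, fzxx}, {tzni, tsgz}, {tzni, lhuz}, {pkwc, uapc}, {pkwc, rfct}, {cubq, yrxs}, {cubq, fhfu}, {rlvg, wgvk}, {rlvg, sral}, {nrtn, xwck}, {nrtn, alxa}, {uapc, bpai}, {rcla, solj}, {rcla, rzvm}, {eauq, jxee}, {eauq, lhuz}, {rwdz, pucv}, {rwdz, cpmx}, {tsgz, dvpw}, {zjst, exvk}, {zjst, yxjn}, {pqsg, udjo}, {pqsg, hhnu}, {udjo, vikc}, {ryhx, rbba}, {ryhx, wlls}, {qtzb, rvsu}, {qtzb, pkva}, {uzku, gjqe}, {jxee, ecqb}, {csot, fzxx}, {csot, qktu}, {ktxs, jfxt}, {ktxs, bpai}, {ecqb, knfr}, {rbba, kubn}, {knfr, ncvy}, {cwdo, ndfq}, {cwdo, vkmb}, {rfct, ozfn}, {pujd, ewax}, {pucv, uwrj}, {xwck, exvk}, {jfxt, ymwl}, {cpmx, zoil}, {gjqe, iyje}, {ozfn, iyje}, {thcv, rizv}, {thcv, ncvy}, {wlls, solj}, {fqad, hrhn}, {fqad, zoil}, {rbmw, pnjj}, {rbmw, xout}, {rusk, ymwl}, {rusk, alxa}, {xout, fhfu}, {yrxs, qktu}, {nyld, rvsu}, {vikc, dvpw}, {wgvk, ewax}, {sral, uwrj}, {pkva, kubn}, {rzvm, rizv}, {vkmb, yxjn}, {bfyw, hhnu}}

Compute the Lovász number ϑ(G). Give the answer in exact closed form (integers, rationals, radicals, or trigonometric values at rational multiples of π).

73*cos(pi/73)/(cos(pi/73) + 1)

N(pnjj) = {lptx, rbmw}, |N(pnjj)| = 2.
deg(pujd) = 2; N(pujd) = {ukpy, ewax}.
N(hrhn) = {bqob, fqad}, |N(hrhn)| = 2.
Vertex tzni has 2 neighbors: tsgz, lhuz.
73-vertex 2-regular graph: the odd cycle C_{73}.
Distinct eigenvalues (to 5 d.p.): [2.0, 1.9926, 1.97044, 1.9337, 1.88263, 1.81764, 1.73918, 1.64785, 1.54431, 1.42935, 1.3038, 1.1686, 1.02474, 0.8733, 0.7154, 0.55219, 0.3849, 0.21476, 0.04303, -0.12902, -0.30011, -0.46898, -0.63438, -0.79509, -0.9499, -1.09769, -1.23734, -1.36784, -1.48821, -1.59756, -1.69508, -1.78006, -1.85185, -1.90993, -1.95388, -1.98335, -1.99815].
−73·(-2*cos(pi/73)) / ((2)−(-2*cos(pi/73))) = 73*cos(pi/73)/(cos(pi/73) + 1) = ϑ(G).
= 36.4830948… (decimal).
36 ≤ 73*cos(pi/73)/(cos(pi/73) + 1) ≤ 37: both strict.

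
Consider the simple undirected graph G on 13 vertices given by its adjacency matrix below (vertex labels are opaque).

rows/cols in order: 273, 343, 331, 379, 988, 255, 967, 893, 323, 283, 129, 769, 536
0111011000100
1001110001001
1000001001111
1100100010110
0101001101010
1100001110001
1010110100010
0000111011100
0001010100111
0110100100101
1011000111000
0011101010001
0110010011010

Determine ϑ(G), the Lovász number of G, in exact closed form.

Vertex 343 has 6 neighbors: 273, 379, 988, 255, 283, 536.
N(129) = {273, 331, 379, 893, 323, 283}, |N(129)| = 6.
N(379) = {273, 343, 988, 323, 129, 769}, |N(379)| = 6.
deg(283) = 6; N(283) = {343, 331, 988, 893, 129, 536}.
Every vertex has degree 6 (N=13); strongly regular (13,6,2,3).
spec(A) ≈ [6.0, 1.30278, -2.30278] (distinct, 5 d.p.).
Lovász: ϑ = −13(-sqrt(13)/2 - 1/2)/(6+-(-sqrt(13)/2 - 1/2)) = sqrt(13).
= 3.6055513… (decimal).

sqrt(13)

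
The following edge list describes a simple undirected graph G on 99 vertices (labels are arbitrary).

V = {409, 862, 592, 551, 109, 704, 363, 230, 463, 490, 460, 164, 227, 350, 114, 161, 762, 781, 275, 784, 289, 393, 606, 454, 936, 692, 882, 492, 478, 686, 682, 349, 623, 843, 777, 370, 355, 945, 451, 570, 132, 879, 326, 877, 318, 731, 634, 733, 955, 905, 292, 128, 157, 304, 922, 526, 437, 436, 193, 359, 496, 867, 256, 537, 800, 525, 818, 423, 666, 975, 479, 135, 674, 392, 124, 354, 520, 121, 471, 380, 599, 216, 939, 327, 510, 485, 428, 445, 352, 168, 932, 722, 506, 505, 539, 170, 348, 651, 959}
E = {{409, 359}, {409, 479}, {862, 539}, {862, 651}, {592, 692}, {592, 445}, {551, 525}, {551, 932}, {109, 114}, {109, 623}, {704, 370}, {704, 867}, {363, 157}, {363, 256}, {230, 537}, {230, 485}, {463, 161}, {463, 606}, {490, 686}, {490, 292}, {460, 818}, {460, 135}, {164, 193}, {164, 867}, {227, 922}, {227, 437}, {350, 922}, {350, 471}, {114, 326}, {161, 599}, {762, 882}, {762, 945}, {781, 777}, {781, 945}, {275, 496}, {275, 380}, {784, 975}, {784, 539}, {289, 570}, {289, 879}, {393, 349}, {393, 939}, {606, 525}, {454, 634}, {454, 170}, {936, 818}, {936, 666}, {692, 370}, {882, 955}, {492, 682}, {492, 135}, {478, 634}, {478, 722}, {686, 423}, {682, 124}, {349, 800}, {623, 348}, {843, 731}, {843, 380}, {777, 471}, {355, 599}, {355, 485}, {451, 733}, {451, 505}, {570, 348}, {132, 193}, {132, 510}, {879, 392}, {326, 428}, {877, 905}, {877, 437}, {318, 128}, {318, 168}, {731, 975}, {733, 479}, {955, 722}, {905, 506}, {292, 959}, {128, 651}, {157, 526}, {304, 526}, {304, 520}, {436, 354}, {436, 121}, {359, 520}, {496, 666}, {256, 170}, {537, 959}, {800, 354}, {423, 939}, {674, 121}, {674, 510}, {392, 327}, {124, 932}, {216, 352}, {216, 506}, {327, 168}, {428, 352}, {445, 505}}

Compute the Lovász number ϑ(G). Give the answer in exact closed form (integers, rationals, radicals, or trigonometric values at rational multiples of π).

99*cos(pi/99)/(cos(pi/99) + 1)

deg(932) = 2; N(932) = {551, 124}.
Vertex 692 has 2 neighbors: 592, 370.
deg(905) = 2; N(905) = {877, 506}.
Vertex 292 has 2 neighbors: 490, 959.
G on 99 vertices is 2-regular; the odd cycle C_{99}.
Distinct eigenvalues (to 3 d.p.): [2.0, 1.996, 1.984, 1.964, 1.936, 1.9, 1.857, 1.806, 1.748, 1.683, 1.611, 1.532, 1.447, 1.357, 1.261, 1.16, 1.054, 0.945, 0.831, 0.714, 0.594, 0.472, 0.347, 0.222, 0.095, -0.032, -0.158, -0.285, -0.41, -0.533, -0.654, -0.773, -0.888, -1.0, -1.108, -1.211, -1.31, -1.403, -1.491, -1.572, -1.647, -1.716, -1.778, -1.832, -1.879, -1.919, -1.951, -1.975, -1.991, -1.999].
Lovász (edge-transitive): ϑ = −99·(-2*cos(pi/99))/((2)−(-2*cos(pi/99))) = 99*cos(pi/99)/(cos(pi/99) + 1).
≈ 49.4875 (to 4 d.p.).
49 ≤ 99*cos(pi/99)/(cos(pi/99) + 1) ≤ 50: both strict.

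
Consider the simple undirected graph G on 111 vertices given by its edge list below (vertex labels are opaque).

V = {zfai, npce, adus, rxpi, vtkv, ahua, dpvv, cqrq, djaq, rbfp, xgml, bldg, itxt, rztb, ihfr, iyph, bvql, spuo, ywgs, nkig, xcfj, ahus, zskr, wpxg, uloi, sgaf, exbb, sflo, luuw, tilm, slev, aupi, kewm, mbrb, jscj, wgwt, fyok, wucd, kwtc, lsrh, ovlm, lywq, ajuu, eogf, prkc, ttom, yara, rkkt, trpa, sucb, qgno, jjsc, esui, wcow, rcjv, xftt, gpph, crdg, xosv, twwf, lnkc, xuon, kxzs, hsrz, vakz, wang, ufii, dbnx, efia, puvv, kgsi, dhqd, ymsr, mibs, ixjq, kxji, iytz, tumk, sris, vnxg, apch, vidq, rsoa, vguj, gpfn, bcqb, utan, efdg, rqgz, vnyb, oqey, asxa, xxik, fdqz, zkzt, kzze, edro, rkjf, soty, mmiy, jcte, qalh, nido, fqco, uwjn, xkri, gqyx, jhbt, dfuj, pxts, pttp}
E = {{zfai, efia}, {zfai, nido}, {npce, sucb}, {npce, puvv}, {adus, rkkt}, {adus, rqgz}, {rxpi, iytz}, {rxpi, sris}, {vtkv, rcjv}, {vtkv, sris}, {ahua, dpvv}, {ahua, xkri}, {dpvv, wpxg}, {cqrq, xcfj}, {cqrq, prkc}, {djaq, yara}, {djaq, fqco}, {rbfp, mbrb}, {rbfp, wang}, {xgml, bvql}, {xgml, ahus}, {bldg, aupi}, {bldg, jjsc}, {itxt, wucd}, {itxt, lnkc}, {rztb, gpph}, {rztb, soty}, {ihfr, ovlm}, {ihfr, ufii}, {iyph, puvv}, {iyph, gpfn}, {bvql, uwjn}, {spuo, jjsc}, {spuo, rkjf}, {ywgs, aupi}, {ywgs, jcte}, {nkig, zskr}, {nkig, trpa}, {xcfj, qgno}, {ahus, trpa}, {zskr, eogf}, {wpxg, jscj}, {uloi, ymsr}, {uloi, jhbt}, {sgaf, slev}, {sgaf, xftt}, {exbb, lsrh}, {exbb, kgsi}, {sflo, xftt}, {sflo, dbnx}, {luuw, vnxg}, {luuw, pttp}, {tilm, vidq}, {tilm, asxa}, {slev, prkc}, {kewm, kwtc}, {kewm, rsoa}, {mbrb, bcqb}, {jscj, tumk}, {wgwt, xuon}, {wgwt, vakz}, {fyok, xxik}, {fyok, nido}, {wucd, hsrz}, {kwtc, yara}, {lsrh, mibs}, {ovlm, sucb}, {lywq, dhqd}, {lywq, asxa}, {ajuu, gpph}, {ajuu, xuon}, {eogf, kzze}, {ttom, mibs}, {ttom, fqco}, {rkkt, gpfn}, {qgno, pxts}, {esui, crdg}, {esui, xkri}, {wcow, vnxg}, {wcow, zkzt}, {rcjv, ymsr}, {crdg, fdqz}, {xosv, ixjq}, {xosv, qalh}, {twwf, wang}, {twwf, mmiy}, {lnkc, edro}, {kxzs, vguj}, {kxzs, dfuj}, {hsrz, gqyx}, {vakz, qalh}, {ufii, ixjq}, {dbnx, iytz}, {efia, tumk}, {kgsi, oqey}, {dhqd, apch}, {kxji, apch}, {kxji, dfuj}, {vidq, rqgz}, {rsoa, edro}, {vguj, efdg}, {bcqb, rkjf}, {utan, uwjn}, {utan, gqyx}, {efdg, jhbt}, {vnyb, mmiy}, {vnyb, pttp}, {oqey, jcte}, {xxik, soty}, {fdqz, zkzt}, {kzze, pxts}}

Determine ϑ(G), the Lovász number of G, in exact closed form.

111*cos(pi/111)/(cos(pi/111) + 1)

deg(hsrz) = 2; N(hsrz) = {wucd, gqyx}.
Vertex zskr has 2 neighbors: nkig, eogf.
deg(esui) = 2; N(esui) = {crdg, xkri}.
deg(ufii) = 2; N(ufii) = {ihfr, ixjq}.
2-regular, N=111; connected 2-regular on 111 ⇒ C_{111}.
spec(A) ≈ [2.0, 1.9968, 1.9872, 1.97123, 1.94895, 1.92043, 1.88575, 1.84504, 1.79841, 1.74603, 1.68805, 1.62466, 1.55607, 1.4825, 1.40417, 1.32135, 1.23429, 1.14329, 1.04861, 0.95058, 0.84951, 0.74571, 0.63953, 0.53129, 0.42136, 0.31007, 0.19779, 0.08488, -0.0283, -0.1414, -0.25404, -0.36586, -0.47652, -0.58565, -0.6929, -0.79793, -0.90041, -1.0, -1.09639, -1.18927, -1.27833, -1.36331, -1.44391, -1.51989, -1.591, -1.65702, -1.71773, -1.77293, -1.82246, -1.86614, -1.90385, -1.93547, -1.96088, -1.98001, -1.99279, -1.9992] (distinct, 5 d.p.).
−111·(-2*cos(pi/111)) / ((2)−(-2*cos(pi/111))) = 111*cos(pi/111)/(cos(pi/111) + 1) = ϑ(G).
≈ 55.48888 (to 5 d.p.).
α=55, χ(Ḡ)=56; ϑ=111*cos(pi/111)/(cos(pi/111) + 1) lies between (both strict).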